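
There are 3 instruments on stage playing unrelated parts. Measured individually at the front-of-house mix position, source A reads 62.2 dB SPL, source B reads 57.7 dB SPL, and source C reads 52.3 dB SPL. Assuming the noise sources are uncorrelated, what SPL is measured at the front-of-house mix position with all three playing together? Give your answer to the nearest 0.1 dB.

63.8 dB SPL

Uncorrelated sources add in intensity (power), not in dB.
L_total = 10·log₁₀(10^(62.2/10) + 10^(57.7/10) + 10^(52.3/10)) = 10·log₁₀(2418000) = 63.8 dB SPL.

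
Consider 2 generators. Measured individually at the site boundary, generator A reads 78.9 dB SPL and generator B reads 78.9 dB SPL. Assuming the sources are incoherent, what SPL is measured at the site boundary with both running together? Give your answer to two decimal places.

81.91 dB SPL

Add the sources as powers (linear), then convert back to dB:
L_total = 10·log₁₀(10^(78.9/10) + 10^(78.9/10)) = 10·log₁₀(155200000) = 81.91 dB SPL.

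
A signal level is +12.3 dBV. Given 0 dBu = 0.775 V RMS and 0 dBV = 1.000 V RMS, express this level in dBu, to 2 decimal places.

The offset between the scales is 20·log₁₀(0.775/1.000) = −2.214 dB.
So dBu = +12.3 + 2.214 = +14.51 dBu.

+14.51 dBu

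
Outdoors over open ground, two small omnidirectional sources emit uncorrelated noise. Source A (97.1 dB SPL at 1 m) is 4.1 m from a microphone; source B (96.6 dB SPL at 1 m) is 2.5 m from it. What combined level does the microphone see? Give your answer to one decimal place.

At the listener: L_A = 97.1 − 20·log₁₀(4.1) = 84.84 dB; L_B = 96.6 − 20·log₁₀(2.5) = 88.64 dB.
Combined: 10·log₁₀(10^(84.84/10)+10^(88.64/10)) = 90.2 dB SPL.

90.2 dB SPL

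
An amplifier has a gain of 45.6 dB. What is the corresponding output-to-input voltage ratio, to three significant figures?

191

Voltage ratio = 10^(dB/20).
10^(45.6/20) = 10^(2.280) = 191.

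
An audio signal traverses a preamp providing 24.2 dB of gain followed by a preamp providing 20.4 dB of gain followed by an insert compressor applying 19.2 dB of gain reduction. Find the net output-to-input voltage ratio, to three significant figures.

18.6

Net gain = 24.2 + 20.4 + (−19.2) = 25.4 dB.
Voltage ratio = 10^(25.4/20) = 18.6.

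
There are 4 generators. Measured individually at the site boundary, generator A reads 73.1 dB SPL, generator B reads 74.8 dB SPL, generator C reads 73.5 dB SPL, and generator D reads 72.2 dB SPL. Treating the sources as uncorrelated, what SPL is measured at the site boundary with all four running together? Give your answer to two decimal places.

Add the sources as powers (linear), then convert back to dB:
L_total = 10·log₁₀(10^(73.1/10) + 10^(74.8/10) + 10^(73.5/10) + 10^(72.2/10)) = 10·log₁₀(89600000) = 79.52 dB SPL.

79.52 dB SPL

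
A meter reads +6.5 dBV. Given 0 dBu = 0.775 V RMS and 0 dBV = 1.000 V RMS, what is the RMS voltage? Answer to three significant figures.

2.11 V

V = 1.000 V × 10^(+6.5/20).
= 1.000 × 2.113 = 2.11 V.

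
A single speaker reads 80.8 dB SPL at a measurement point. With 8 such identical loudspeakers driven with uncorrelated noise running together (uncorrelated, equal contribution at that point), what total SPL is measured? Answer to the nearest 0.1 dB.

8 equal incoherent sources raise the level by 10·log₁₀(8) = 9.03 dB.
L_total = 80.8 + 9.03 = 89.8 dB SPL.

89.8 dB SPL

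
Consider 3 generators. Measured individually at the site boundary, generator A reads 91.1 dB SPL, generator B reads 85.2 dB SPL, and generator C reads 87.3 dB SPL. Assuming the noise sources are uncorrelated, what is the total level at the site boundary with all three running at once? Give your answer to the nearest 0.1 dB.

Uncorrelated sources add in intensity (power), not in dB.
L_total = 10·log₁₀(10^(91.1/10) + 10^(85.2/10) + 10^(87.3/10)) = 10·log₁₀(2156000000) = 93.3 dB SPL.

93.3 dB SPL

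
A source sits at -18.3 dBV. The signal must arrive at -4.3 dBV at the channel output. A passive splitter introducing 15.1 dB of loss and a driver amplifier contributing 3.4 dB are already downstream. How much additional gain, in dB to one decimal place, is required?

25.7 dB

The required make-up gain is the shortfall in the dB sum.
G = -4.3 − (-18.3) + 15.1 − 3.4 = 25.7 dB.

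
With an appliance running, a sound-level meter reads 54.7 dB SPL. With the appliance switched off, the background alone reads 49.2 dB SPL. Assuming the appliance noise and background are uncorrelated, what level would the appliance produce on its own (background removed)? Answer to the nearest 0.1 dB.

53.3 dB SPL

Remove the background by subtracting linear intensities:
L_src = 10·log₁₀(10^(54.7/10) − 10^(49.2/10)) = 10·log₁₀(211900) = 53.3 dB SPL.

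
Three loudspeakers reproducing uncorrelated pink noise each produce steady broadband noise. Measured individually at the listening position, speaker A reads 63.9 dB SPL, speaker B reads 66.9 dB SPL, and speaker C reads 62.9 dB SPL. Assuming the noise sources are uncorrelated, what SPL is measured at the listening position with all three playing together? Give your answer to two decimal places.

Incoherent sources sum as intensities:
L_total = 10·log₁₀(10^(63.9/10) + 10^(66.9/10) + 10^(62.9/10)) = 10·log₁₀(9302000) = 69.69 dB SPL.

69.69 dB SPL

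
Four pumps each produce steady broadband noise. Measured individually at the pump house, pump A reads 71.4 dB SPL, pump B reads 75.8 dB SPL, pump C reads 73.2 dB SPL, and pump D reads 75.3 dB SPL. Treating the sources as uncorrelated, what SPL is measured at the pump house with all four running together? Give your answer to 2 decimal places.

80.28 dB SPL

Add the sources as powers (linear), then convert back to dB:
L_total = 10·log₁₀(10^(71.4/10) + 10^(75.8/10) + 10^(73.2/10) + 10^(75.3/10)) = 10·log₁₀(106600000) = 80.28 dB SPL.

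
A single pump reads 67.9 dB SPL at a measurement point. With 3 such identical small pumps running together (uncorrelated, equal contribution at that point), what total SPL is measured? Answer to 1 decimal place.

72.7 dB SPL

3 equal incoherent sources raise the level by 10·log₁₀(3) = 4.77 dB.
L_total = 67.9 + 4.77 = 72.7 dB SPL.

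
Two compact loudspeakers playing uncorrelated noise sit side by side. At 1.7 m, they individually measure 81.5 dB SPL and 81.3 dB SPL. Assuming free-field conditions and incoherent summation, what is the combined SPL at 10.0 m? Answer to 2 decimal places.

Combined at 1.7 m: 10·log₁₀(10^(81.5/10)+10^(81.3/10)) = 84.411 dB SPL.
Then apply −20·log₁₀(10.0/1.7) = -15.391 dB → 69.02 dB SPL.

69.02 dB SPL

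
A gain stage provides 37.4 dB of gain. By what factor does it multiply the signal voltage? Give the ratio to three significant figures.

74.1

Voltage ratio = 10^(dB/20).
10^(37.4/20) = 10^(1.870) = 74.1.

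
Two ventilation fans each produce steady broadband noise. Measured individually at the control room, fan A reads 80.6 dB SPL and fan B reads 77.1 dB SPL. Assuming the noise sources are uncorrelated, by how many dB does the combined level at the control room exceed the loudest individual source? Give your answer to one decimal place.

1.6 dB

Add the sources as powers (linear), then convert back to dB:
L_total = 10·log₁₀(10^(80.6/10) + 10^(77.1/10)) = 82.20 dB SPL.
Excess over the loudest (80.6 dB): 82.20 − 80.6 = 1.6 dB.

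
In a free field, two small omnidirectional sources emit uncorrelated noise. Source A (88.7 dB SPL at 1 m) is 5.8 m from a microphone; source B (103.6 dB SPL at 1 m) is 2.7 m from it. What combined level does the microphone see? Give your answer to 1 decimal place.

95.0 dB SPL

At the listener: L_A = 88.7 − 20·log₁₀(5.8) = 73.43 dB; L_B = 103.6 − 20·log₁₀(2.7) = 94.97 dB.
Combined: 10·log₁₀(10^(73.43/10)+10^(94.97/10)) = 95.0 dB SPL.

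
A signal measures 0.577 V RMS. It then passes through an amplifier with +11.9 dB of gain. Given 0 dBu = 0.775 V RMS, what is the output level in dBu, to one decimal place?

+9.3 dBu

Input level: 20·log₁₀(0.577/0.775) = -2.56 dBu.
Output: -2.56 + 11.9 = +9.3 dBu.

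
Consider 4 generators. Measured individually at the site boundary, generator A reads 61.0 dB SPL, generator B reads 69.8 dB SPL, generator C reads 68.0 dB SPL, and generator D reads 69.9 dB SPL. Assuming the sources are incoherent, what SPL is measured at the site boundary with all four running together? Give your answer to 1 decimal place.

74.3 dB SPL

Uncorrelated sources add in intensity (power), not in dB.
L_total = 10·log₁₀(10^(61.0/10) + 10^(69.8/10) + 10^(68.0/10) + 10^(69.9/10)) = 10·log₁₀(26890000) = 74.3 dB SPL.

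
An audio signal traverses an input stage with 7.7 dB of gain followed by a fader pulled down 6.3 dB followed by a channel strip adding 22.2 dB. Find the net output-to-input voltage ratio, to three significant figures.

15.1

Net gain = 7.7 + (−6.3) + 22.2 = 23.6 dB.
Voltage ratio = 10^(23.6/20) = 15.1.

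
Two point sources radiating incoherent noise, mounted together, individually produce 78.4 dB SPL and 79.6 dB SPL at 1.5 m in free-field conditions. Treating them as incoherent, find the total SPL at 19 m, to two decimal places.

60.00 dB SPL

Combined at 1.5 m: 10·log₁₀(10^(78.4/10)+10^(79.6/10)) = 82.052 dB SPL.
Then apply −20·log₁₀(19/1.5) = -22.053 dB → 60.00 dB SPL.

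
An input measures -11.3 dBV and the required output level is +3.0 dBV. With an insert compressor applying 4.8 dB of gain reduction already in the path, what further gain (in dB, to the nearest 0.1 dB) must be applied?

19.1 dB

The required make-up gain is the shortfall in the dB sum.
G = +3.0 − (-11.3) + 4.8 = 19.1 dB.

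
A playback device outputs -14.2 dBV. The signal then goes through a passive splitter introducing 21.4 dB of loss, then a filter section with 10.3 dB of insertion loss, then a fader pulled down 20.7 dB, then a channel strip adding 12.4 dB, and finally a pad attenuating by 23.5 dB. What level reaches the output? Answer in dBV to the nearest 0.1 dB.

-77.7 dBV

In dB, series stages simply add:
-14.2 − 21.4 − 10.3 − 20.7 + 12.4 − 23.5 = -77.7 dBV.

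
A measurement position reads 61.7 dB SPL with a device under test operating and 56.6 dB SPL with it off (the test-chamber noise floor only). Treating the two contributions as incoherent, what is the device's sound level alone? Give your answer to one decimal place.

60.1 dB SPL

Background correction is a power subtraction:
L_src = 10·log₁₀(10^(61.7/10) − 10^(56.6/10)) = 10·log₁₀(1022000) = 60.1 dB SPL.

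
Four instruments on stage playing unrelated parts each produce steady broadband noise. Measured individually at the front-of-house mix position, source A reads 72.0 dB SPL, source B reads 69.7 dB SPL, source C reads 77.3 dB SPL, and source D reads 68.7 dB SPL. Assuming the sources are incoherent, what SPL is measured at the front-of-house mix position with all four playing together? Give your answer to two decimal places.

Uncorrelated sources add in intensity (power), not in dB.
L_total = 10·log₁₀(10^(72.0/10) + 10^(69.7/10) + 10^(77.3/10) + 10^(68.7/10)) = 10·log₁₀(86300000) = 79.36 dB SPL.

79.36 dB SPL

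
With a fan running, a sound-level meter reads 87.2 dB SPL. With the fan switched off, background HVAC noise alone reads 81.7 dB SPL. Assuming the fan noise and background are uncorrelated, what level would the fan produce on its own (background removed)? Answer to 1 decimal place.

Remove the background by subtracting linear intensities:
L_src = 10·log₁₀(10^(87.2/10) − 10^(81.7/10)) = 10·log₁₀(376900000) = 85.8 dB SPL.

85.8 dB SPL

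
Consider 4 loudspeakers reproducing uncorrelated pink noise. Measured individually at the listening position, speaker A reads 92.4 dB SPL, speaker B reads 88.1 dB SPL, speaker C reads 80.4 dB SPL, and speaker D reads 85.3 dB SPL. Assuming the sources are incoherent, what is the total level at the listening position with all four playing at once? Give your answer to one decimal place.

94.5 dB SPL

Incoherent sources sum as intensities:
L_total = 10·log₁₀(10^(92.4/10) + 10^(88.1/10) + 10^(80.4/10) + 10^(85.3/10)) = 10·log₁₀(2832000000) = 94.5 dB SPL.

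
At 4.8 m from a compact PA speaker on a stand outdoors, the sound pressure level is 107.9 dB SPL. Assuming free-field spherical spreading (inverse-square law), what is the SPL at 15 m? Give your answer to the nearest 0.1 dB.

98.0 dB SPL

Inverse-square spreading gives ΔL = −20·log₁₀(d₂/d₁).
ΔL = −20·log₁₀(15/4.8) = -9.90 dB, so L₂ = 107.9 + (-9.90) = 98.0 dB SPL.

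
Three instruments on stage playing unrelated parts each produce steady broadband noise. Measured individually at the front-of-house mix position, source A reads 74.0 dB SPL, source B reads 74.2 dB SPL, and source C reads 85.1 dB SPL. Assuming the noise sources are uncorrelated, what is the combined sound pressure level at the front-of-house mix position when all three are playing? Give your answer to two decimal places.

85.74 dB SPL

Incoherent sources sum as intensities:
L_total = 10·log₁₀(10^(74.0/10) + 10^(74.2/10) + 10^(85.1/10)) = 10·log₁₀(375000000) = 85.74 dB SPL.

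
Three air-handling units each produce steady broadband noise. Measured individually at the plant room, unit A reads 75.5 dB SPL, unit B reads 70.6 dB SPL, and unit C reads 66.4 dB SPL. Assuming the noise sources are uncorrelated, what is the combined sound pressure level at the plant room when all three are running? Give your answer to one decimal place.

Incoherent sources sum as intensities:
L_total = 10·log₁₀(10^(75.5/10) + 10^(70.6/10) + 10^(66.4/10)) = 10·log₁₀(51330000) = 77.1 dB SPL.

77.1 dB SPL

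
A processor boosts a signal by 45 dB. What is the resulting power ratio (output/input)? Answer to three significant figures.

Power ratio = 10^(dB/10).
10^(45/10) = 10^(4.500) = 31600.

31600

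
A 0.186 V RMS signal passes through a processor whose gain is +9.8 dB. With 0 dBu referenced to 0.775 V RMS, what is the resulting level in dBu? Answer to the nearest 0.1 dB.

-2.6 dBu

Input level: 20·log₁₀(0.186/0.775) = -12.40 dBu.
Output: -12.40 + 9.8 = -2.6 dBu.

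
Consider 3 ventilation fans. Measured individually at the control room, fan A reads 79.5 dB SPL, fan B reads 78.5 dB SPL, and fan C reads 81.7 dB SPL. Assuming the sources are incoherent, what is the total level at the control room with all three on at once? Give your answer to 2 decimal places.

Add the sources as powers (linear), then convert back to dB:
L_total = 10·log₁₀(10^(79.5/10) + 10^(78.5/10) + 10^(81.7/10)) = 10·log₁₀(307800000) = 84.88 dB SPL.

84.88 dB SPL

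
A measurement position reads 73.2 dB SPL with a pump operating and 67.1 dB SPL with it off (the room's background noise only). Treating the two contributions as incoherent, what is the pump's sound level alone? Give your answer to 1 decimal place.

Background correction is a power subtraction:
L_src = 10·log₁₀(10^(73.2/10) − 10^(67.1/10)) = 10·log₁₀(15760000) = 72.0 dB SPL.

72.0 dB SPL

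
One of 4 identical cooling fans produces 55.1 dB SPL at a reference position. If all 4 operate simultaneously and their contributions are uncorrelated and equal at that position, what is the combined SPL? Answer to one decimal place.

4 equal incoherent sources raise the level by 10·log₁₀(4) = 6.02 dB.
L_total = 55.1 + 6.02 = 61.1 dB SPL.

61.1 dB SPL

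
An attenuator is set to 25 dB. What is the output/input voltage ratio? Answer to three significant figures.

Voltage ratio = 10^(dB/20).
10^(-25/20) = 10^(-1.250) = 0.0562.

0.0562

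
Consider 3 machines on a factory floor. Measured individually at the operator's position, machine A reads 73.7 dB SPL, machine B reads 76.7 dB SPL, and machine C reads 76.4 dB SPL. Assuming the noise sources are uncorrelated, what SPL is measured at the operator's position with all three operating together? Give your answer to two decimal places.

Add the sources as powers (linear), then convert back to dB:
L_total = 10·log₁₀(10^(73.7/10) + 10^(76.7/10) + 10^(76.4/10)) = 10·log₁₀(113900000) = 80.56 dB SPL.

80.56 dB SPL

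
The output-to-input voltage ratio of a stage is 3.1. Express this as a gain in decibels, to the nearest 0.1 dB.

For a voltage ratio, dB = 20·log₁₀(V₂/V₁).
20·log₁₀(3.1) = 9.8 dB.

9.8 dB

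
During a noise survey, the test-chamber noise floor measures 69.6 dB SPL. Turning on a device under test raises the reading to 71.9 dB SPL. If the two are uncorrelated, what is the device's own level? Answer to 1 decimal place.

68.0 dB SPL

Remove the background by subtracting linear intensities:
L_src = 10·log₁₀(10^(71.9/10) − 10^(69.6/10)) = 10·log₁₀(6368000) = 68.0 dB SPL.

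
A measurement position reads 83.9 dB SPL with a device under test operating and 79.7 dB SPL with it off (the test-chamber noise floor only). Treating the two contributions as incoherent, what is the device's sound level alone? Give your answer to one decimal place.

Background correction is a power subtraction:
L_src = 10·log₁₀(10^(83.9/10) − 10^(79.7/10)) = 10·log₁₀(152100000) = 81.8 dB SPL.

81.8 dB SPL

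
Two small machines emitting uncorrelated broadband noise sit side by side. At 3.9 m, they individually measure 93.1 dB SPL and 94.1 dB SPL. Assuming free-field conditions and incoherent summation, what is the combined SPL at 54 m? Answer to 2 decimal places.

73.81 dB SPL

Combined at 3.9 m: 10·log₁₀(10^(93.1/10)+10^(94.1/10)) = 96.639 dB SPL.
Then apply −20·log₁₀(54/3.9) = -22.827 dB → 73.81 dB SPL.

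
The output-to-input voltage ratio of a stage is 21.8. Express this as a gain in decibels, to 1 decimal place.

26.8 dB

Voltage is an amplitude quantity, so gain = 20·log₁₀(V_out/V_in).
20·log₁₀(21.8) = 26.8 dB.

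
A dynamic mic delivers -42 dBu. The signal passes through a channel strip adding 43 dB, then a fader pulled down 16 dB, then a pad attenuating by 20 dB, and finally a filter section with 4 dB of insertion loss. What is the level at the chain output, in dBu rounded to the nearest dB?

Gain stages sum in dB:
-42 + 43 − 16 − 20 − 4 = -39 dBu.

-39 dBu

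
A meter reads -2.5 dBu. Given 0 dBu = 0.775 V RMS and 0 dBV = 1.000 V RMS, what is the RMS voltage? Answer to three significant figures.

V = 0.775 V × 10^(-2.5/20).
= 0.775 × 0.7499 = 0.581 V.

0.581 V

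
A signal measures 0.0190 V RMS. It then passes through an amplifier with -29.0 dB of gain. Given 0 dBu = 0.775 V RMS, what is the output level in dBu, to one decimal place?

-61.2 dBu

Input level: 20·log₁₀(0.0190/0.775) = -32.21 dBu.
Output: -32.21 − 29.0 = -61.2 dBu.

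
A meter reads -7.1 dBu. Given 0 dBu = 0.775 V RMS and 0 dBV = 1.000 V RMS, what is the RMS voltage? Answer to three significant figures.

0.342 V

V = 0.775 V × 10^(-7.1/20).
= 0.775 × 0.4416 = 0.342 V.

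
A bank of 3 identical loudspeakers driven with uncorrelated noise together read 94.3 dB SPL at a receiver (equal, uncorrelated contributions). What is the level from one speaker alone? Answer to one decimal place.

89.5 dB SPL

3 equal incoherent sources add 10·log₁₀(3) = 4.77 dB over one source.
L_one = 94.3 − 4.77 = 89.5 dB SPL.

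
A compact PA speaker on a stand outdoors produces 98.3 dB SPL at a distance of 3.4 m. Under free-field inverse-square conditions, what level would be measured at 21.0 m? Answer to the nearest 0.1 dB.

Free-field point source: level drops by 20·log₁₀ of the distance ratio.
ΔL = −20·log₁₀(21.0/3.4) = -15.81 dB, so L₂ = 98.3 + (-15.81) = 82.5 dB SPL.

82.5 dB SPL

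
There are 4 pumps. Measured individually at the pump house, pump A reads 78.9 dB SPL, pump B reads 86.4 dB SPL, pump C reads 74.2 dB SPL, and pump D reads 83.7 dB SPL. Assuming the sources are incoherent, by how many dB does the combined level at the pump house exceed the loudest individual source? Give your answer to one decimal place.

2.5 dB

Incoherent sources sum as intensities:
L_total = 10·log₁₀(10^(78.9/10) + 10^(86.4/10) + 10^(74.2/10) + 10^(83.7/10)) = 88.89 dB SPL.
Excess over the loudest (86.4 dB): 88.89 − 86.4 = 2.5 dB.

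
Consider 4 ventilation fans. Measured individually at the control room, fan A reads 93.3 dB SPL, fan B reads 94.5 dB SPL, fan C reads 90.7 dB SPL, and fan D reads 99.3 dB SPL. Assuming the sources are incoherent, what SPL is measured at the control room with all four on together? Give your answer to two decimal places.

Incoherent sources sum as intensities:
L_total = 10·log₁₀(10^(93.3/10) + 10^(94.5/10) + 10^(90.7/10) + 10^(99.3/10)) = 10·log₁₀(14643000000) = 101.66 dB SPL.

101.66 dB SPL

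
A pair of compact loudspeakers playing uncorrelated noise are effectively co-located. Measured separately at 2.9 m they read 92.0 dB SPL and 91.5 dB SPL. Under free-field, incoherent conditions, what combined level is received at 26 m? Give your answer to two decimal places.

Combined at 2.9 m: 10·log₁₀(10^(92.0/10)+10^(91.5/10)) = 94.767 dB SPL.
Then apply −20·log₁₀(26/2.9) = -19.052 dB → 75.72 dB SPL.

75.72 dB SPL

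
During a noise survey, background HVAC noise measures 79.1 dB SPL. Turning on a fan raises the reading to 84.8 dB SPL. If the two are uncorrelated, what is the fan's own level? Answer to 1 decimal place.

Subtract intensities: L_src = 10·log₁₀(10^(L_total/10) − 10^(L_bg/10)).
L_src = 10·log₁₀(10^(84.8/10) − 10^(79.1/10)) = 10·log₁₀(220700000) = 83.4 dB SPL.

83.4 dB SPL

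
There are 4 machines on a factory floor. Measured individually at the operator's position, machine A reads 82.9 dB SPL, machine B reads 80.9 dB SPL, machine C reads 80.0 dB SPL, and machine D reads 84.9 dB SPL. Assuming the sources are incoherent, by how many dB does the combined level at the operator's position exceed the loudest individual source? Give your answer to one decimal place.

Add the sources as powers (linear), then convert back to dB:
L_total = 10·log₁₀(10^(82.9/10) + 10^(80.9/10) + 10^(80.0/10) + 10^(84.9/10)) = 88.62 dB SPL.
Excess over the loudest (84.9 dB): 88.62 − 84.9 = 3.7 dB.

3.7 dB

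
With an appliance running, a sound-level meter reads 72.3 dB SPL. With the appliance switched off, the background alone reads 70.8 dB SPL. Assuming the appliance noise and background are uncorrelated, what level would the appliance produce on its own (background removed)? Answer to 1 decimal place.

Remove the background by subtracting linear intensities:
L_src = 10·log₁₀(10^(72.3/10) − 10^(70.8/10)) = 10·log₁₀(4960000) = 67.0 dB SPL.

67.0 dB SPL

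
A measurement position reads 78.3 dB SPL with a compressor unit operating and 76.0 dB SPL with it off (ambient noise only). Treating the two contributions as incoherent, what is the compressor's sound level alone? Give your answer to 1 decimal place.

74.4 dB SPL

Background correction is a power subtraction:
L_src = 10·log₁₀(10^(78.3/10) − 10^(76.0/10)) = 10·log₁₀(27800000) = 74.4 dB SPL.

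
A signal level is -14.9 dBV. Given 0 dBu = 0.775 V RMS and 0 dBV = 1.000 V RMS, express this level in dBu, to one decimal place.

The offset between the scales is 20·log₁₀(0.775/1.000) = −2.214 dB.
So dBu = -14.9 + 2.214 = -12.7 dBu.

-12.7 dBu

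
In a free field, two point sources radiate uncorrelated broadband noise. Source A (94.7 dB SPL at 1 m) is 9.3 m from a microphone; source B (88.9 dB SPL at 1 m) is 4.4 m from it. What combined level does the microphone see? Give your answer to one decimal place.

At the listener: L_A = 94.7 − 20·log₁₀(9.3) = 75.33 dB; L_B = 88.9 − 20·log₁₀(4.4) = 76.03 dB.
Combined: 10·log₁₀(10^(75.33/10)+10^(76.03/10)) = 78.7 dB SPL.

78.7 dB SPL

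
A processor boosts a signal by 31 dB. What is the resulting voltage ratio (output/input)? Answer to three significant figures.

Voltage ratio = 10^(dB/20).
10^(31/20) = 10^(1.550) = 35.5.

35.5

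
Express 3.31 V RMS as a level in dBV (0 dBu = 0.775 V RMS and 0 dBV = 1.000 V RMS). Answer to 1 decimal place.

+10.4 dBV

dBV = 20·log₁₀(V / 1.000 V).
20·log₁₀(3.31/1.000) = +10.4 dBV.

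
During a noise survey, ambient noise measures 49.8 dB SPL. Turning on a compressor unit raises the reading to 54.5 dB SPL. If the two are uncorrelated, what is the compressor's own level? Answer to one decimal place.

Background correction is a power subtraction:
L_src = 10·log₁₀(10^(54.5/10) − 10^(49.8/10)) = 10·log₁₀(186300) = 52.7 dB SPL.

52.7 dB SPL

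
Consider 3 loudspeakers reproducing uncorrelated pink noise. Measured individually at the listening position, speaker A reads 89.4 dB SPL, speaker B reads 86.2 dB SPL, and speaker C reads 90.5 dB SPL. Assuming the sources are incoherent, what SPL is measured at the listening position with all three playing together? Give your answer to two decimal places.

Uncorrelated sources add in intensity (power), not in dB.
L_total = 10·log₁₀(10^(89.4/10) + 10^(86.2/10) + 10^(90.5/10)) = 10·log₁₀(2410000000) = 93.82 dB SPL.

93.82 dB SPL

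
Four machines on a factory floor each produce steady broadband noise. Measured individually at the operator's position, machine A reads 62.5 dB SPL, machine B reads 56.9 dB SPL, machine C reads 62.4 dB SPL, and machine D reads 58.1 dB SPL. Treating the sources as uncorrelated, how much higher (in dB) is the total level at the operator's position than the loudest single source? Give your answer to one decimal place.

Add the sources as powers (linear), then convert back to dB:
L_total = 10·log₁₀(10^(62.5/10) + 10^(56.9/10) + 10^(62.4/10) + 10^(58.1/10)) = 66.68 dB SPL.
Excess over the loudest (62.5 dB): 66.68 − 62.5 = 4.2 dB.

4.2 dB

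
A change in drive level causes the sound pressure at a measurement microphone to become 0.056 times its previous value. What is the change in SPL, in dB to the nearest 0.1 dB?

-25.0 dB

SPL change from a pressure ratio uses the 20·log₁₀ form:
20·log₁₀(0.056) = -25.0 dB.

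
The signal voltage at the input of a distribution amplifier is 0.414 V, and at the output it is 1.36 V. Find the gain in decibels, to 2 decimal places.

Voltage is an amplitude quantity, so gain = 20·log₁₀(V_out/V_in).
20·log₁₀(1.36/0.414) = 20·log₁₀(3.285) = 10.33 dB.

10.33 dB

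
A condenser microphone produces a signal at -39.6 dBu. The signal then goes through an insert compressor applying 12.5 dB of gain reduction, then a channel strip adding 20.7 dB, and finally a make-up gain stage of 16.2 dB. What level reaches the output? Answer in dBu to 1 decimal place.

-15.2 dBu

In dB, series stages simply add:
-39.6 − 12.5 + 20.7 + 16.2 = -15.2 dBu.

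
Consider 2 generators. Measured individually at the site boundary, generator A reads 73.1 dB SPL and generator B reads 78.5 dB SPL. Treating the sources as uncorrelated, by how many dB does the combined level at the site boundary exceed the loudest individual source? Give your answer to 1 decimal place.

1.1 dB

Uncorrelated sources add in intensity (power), not in dB.
L_total = 10·log₁₀(10^(73.1/10) + 10^(78.5/10)) = 79.60 dB SPL.
Excess over the loudest (78.5 dB): 79.60 − 78.5 = 1.1 dB.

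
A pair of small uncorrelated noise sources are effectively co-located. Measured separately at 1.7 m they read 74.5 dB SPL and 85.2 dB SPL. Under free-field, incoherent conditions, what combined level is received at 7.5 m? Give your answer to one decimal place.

Combined at 1.7 m: 10·log₁₀(10^(74.5/10)+10^(85.2/10)) = 85.55 dB SPL.
Then apply −20·log₁₀(7.5/1.7) = -12.89 dB → 72.7 dB SPL.

72.7 dB SPL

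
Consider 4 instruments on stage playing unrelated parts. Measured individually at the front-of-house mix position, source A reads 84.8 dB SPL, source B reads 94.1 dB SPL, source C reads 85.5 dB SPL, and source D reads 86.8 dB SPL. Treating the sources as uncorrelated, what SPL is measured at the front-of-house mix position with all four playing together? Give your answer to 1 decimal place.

95.7 dB SPL

Add the sources as powers (linear), then convert back to dB:
L_total = 10·log₁₀(10^(84.8/10) + 10^(94.1/10) + 10^(85.5/10) + 10^(86.8/10)) = 10·log₁₀(3706000000) = 95.7 dB SPL.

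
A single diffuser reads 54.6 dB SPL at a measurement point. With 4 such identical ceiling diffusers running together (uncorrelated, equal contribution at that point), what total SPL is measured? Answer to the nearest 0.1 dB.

60.6 dB SPL

4 equal incoherent sources raise the level by 10·log₁₀(4) = 6.02 dB.
L_total = 54.6 + 6.02 = 60.6 dB SPL.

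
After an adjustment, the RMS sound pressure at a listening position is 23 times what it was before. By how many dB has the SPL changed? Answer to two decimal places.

Sound pressure is an amplitude quantity: ΔL = 20·log₁₀(p₂/p₁).
20·log₁₀(23) = 27.23 dB.

27.23 dB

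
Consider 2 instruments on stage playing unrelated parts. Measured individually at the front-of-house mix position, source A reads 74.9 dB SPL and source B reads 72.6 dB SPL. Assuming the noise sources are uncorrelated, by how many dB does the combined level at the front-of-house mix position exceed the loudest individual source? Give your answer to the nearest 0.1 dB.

Add the sources as powers (linear), then convert back to dB:
L_total = 10·log₁₀(10^(74.9/10) + 10^(72.6/10)) = 76.91 dB SPL.
Excess over the loudest (74.9 dB): 76.91 − 74.9 = 2.0 dB.

2.0 dB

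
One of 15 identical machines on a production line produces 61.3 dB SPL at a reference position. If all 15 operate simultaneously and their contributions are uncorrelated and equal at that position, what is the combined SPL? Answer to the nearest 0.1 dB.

73.1 dB SPL

15 equal incoherent sources raise the level by 10·log₁₀(15) = 11.76 dB.
L_total = 61.3 + 11.76 = 73.1 dB SPL.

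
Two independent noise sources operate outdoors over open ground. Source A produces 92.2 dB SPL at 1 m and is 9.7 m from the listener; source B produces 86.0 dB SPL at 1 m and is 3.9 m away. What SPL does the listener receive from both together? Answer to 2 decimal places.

76.42 dB SPL

At the listener: L_A = 92.2 − 20·log₁₀(9.7) = 72.465 dB; L_B = 86.0 − 20·log₁₀(3.9) = 74.179 dB.
Combined: 10·log₁₀(10^(72.465/10)+10^(74.179/10)) = 76.42 dB SPL.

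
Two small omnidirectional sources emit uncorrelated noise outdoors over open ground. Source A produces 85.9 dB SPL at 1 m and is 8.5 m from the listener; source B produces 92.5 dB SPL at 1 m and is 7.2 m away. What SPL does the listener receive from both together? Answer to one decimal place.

76.0 dB SPL

At the listener: L_A = 85.9 − 20·log₁₀(8.5) = 67.31 dB; L_B = 92.5 − 20·log₁₀(7.2) = 75.35 dB.
Combined: 10·log₁₀(10^(67.31/10)+10^(75.35/10)) = 76.0 dB SPL.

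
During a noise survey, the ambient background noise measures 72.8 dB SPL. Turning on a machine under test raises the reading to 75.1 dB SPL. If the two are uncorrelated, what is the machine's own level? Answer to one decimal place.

Background correction is a power subtraction:
L_src = 10·log₁₀(10^(75.1/10) − 10^(72.8/10)) = 10·log₁₀(13300000) = 71.2 dB SPL.

71.2 dB SPL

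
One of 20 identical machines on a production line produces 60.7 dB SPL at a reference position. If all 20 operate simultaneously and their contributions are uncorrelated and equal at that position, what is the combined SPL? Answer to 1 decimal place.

20 equal incoherent sources raise the level by 10·log₁₀(20) = 13.01 dB.
L_total = 60.7 + 13.01 = 73.7 dB SPL.

73.7 dB SPL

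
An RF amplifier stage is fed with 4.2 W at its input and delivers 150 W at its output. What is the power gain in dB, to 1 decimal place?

15.5 dB

Power ratio → dB uses the 10·log₁₀ form:
10·log₁₀(150/4.2) = 10·log₁₀(35.71) = 15.5 dB.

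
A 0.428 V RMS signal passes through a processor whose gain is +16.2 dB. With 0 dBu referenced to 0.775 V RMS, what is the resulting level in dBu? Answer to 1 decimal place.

Input level: 20·log₁₀(0.428/0.775) = -5.16 dBu.
Output: -5.16 + 16.2 = +11.0 dBu.

+11.0 dBu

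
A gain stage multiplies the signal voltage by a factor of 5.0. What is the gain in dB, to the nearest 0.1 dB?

14.0 dB

Voltage ratio → dB uses the 20·log₁₀ form:
20·log₁₀(5.0) = 14.0 dB.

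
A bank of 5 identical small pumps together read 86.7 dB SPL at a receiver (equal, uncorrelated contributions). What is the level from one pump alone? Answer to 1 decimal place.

79.7 dB SPL

5 equal incoherent sources add 10·log₁₀(5) = 6.99 dB over one source.
L_one = 86.7 − 6.99 = 79.7 dB SPL.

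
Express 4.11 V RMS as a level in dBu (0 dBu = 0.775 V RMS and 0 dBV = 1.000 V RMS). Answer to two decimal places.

dBu = 20·log₁₀(V / 0.775 V).
20·log₁₀(4.11/0.775) = +14.49 dBu.

+14.49 dBu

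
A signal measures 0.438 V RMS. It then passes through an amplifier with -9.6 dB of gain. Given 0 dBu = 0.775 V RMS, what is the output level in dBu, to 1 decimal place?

Input level: 20·log₁₀(0.438/0.775) = -4.96 dBu.
Output: -4.96 − 9.6 = -14.6 dBu.

-14.6 dBu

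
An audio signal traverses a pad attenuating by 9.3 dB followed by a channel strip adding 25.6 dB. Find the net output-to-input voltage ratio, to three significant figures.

Net gain = (−9.3) + 25.6 = 16.3 dB.
Voltage ratio = 10^(16.3/20) = 6.53.

6.53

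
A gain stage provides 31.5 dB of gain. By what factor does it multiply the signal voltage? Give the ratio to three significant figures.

Voltage ratio = 10^(dB/20).
10^(31.5/20) = 10^(1.575) = 37.6.

37.6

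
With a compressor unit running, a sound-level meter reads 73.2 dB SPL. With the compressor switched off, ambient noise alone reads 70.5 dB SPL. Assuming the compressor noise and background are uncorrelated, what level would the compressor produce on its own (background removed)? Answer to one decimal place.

Subtract intensities: L_src = 10·log₁₀(10^(L_total/10) − 10^(L_bg/10)).
L_src = 10·log₁₀(10^(73.2/10) − 10^(70.5/10)) = 10·log₁₀(9673000) = 69.9 dB SPL.

69.9 dB SPL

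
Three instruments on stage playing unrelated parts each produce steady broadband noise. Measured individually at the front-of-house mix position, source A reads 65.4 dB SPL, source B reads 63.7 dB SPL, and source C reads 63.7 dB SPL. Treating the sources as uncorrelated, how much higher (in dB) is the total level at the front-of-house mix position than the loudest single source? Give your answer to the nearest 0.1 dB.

Incoherent sources sum as intensities:
L_total = 10·log₁₀(10^(65.4/10) + 10^(63.7/10) + 10^(63.7/10)) = 69.11 dB SPL.
Excess over the loudest (65.4 dB): 69.11 − 65.4 = 3.7 dB.

3.7 dB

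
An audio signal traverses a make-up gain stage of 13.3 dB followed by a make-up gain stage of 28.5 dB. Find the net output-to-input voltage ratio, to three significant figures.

123

Net gain = 13.3 + 28.5 = 41.8 dB.
Voltage ratio = 10^(41.8/20) = 123.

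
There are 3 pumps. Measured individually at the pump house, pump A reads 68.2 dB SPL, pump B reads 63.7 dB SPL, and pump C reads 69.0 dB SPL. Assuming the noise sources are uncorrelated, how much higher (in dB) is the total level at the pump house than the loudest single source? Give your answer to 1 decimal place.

3.3 dB

Uncorrelated sources add in intensity (power), not in dB.
L_total = 10·log₁₀(10^(68.2/10) + 10^(63.7/10) + 10^(69.0/10)) = 72.28 dB SPL.
Excess over the loudest (69.0 dB): 72.28 − 69.0 = 3.3 dB.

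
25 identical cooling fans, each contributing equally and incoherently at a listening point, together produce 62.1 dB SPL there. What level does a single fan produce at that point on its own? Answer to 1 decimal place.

25 equal incoherent sources add 10·log₁₀(25) = 13.98 dB over one source.
L_one = 62.1 − 13.98 = 48.1 dB SPL.

48.1 dB SPL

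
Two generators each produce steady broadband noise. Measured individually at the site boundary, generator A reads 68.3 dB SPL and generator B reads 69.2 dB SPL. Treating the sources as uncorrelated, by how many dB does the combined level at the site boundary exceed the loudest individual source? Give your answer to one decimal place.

Uncorrelated sources add in intensity (power), not in dB.
L_total = 10·log₁₀(10^(68.3/10) + 10^(69.2/10)) = 71.78 dB SPL.
Excess over the loudest (69.2 dB): 71.78 − 69.2 = 2.6 dB.

2.6 dB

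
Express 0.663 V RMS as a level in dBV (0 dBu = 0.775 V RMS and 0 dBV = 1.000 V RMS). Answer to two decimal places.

dBV = 20·log₁₀(V / 1.000 V).
20·log₁₀(0.663/1.000) = -3.57 dBV.

-3.57 dBV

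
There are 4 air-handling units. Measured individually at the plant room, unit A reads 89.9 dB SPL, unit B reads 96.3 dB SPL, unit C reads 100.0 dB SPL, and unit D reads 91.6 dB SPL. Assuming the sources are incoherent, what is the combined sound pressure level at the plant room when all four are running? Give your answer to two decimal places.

102.22 dB SPL

Uncorrelated sources add in intensity (power), not in dB.
L_total = 10·log₁₀(10^(89.9/10) + 10^(96.3/10) + 10^(100.0/10) + 10^(91.6/10)) = 10·log₁₀(16688000000) = 102.22 dB SPL.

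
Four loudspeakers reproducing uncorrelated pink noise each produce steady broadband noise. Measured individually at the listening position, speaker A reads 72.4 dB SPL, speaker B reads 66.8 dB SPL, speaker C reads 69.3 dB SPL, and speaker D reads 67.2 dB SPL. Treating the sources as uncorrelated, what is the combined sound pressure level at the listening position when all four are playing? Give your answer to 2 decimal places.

Incoherent sources sum as intensities:
L_total = 10·log₁₀(10^(72.4/10) + 10^(66.8/10) + 10^(69.3/10) + 10^(67.2/10)) = 10·log₁₀(35920000) = 75.55 dB SPL.

75.55 dB SPL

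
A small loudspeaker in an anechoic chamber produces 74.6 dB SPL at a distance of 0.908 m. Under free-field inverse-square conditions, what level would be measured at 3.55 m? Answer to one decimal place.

62.8 dB SPL

Free-field point source: level drops by 20·log₁₀ of the distance ratio.
ΔL = −20·log₁₀(3.55/0.908) = -11.84 dB, so L₂ = 74.6 + (-11.84) = 62.8 dB SPL.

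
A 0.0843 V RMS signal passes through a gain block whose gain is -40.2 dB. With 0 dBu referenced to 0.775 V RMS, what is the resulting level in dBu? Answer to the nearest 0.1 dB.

Input level: 20·log₁₀(0.0843/0.775) = -19.27 dBu.
Output: -19.27 − 40.2 = -59.5 dBu.

-59.5 dBu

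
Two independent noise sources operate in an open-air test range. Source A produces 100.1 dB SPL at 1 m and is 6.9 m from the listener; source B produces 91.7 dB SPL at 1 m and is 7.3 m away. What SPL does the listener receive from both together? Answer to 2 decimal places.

At the listener: L_A = 100.1 − 20·log₁₀(6.9) = 83.323 dB; L_B = 91.7 − 20·log₁₀(7.3) = 74.434 dB.
Combined: 10·log₁₀(10^(83.323/10)+10^(74.434/10)) = 83.85 dB SPL.

83.85 dB SPL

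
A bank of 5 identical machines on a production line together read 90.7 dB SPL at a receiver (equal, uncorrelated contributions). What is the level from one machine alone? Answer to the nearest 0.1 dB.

83.7 dB SPL

5 equal incoherent sources add 10·log₁₀(5) = 6.99 dB over one source.
L_one = 90.7 − 6.99 = 83.7 dB SPL.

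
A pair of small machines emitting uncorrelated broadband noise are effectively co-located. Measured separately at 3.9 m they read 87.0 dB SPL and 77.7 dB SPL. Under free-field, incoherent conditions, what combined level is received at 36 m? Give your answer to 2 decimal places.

Combined at 3.9 m: 10·log₁₀(10^(87.0/10)+10^(77.7/10)) = 87.482 dB SPL.
Then apply −20·log₁₀(36/3.9) = -19.305 dB → 68.18 dB SPL.

68.18 dB SPL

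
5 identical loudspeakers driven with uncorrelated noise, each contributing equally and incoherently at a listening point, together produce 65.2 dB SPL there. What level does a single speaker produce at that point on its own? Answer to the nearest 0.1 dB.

5 equal incoherent sources add 10·log₁₀(5) = 6.99 dB over one source.
L_one = 65.2 − 6.99 = 58.2 dB SPL.

58.2 dB SPL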